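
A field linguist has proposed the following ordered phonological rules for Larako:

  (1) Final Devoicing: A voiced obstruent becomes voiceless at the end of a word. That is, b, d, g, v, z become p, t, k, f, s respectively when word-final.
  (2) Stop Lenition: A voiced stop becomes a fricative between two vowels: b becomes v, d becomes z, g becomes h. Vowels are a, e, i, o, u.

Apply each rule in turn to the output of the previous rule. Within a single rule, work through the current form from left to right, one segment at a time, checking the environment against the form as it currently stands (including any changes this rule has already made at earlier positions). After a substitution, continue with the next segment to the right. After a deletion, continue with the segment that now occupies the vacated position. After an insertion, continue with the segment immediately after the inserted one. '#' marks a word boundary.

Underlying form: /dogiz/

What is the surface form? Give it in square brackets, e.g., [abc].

[dohis]

(1) Final Devoicing: [dogiz] → [dogis]
(2) Stop Lenition: [dogis] → [dohis]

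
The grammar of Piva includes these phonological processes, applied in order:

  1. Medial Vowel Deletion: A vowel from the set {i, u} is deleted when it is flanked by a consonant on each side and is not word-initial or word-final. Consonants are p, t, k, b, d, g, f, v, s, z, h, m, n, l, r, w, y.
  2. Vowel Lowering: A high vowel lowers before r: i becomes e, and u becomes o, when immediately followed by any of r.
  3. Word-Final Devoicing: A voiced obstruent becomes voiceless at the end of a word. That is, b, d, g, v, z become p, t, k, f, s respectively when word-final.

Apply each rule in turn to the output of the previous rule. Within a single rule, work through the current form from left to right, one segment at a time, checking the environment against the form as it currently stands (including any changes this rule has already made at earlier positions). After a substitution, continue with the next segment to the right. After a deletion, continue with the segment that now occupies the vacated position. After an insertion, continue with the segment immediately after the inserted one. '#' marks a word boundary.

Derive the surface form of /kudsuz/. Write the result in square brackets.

1 Medial Vowel Deletion: [kudsuz] → [kdsz]
2 Vowel Lowering: no change — [kdsz]
3 Word-Final Devoicing: [kdsz] → [kdss]

[kdss]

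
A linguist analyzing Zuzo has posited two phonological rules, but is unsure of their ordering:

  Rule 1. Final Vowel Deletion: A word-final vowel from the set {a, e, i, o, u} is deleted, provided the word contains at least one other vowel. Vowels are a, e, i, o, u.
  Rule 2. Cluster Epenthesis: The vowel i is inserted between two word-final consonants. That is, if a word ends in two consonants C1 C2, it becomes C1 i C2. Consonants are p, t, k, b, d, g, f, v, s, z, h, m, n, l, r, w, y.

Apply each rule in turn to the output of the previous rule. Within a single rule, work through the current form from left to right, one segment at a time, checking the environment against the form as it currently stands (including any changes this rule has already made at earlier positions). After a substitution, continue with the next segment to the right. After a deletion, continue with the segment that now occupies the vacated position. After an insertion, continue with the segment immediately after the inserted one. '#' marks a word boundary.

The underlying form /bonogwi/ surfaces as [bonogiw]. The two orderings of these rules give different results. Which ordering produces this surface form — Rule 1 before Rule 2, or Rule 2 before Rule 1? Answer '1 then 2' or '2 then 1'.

Order 1 then 2:
  1 Final Vowel Deletion: [bonogwi] → [bonogw]
  2 Cluster Epenthesis: [bonogw] → [bonogiw]
  result: [bonogiw]
Order 2 then 1:
  2 Cluster Epenthesis: no change — [bonogwi]
  1 Final Vowel Deletion: [bonogwi] → [bonogw]
  result: [bonogw]

1 then 2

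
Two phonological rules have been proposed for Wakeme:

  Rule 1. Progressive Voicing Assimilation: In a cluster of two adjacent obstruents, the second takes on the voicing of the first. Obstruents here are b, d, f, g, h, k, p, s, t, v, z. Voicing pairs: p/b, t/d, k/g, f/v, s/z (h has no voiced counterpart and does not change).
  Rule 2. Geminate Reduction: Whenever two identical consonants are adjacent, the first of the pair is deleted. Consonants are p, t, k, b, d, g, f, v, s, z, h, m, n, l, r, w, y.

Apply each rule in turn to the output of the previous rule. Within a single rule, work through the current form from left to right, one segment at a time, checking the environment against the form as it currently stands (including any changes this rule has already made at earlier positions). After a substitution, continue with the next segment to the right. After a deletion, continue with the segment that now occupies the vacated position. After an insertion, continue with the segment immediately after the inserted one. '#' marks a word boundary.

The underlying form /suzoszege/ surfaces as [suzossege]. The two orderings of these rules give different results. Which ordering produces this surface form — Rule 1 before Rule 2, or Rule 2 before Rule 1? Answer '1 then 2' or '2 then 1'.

Order 1 then 2:
  1 Progressive Voicing Assimilation: [suzoszege] → [suzossege]
  2 Geminate Reduction: [suzossege] → [suzosege]
  result: [suzosege]
Order 2 then 1:
  2 Geminate Reduction: no change — [suzoszege]
  1 Progressive Voicing Assimilation: [suzoszege] → [suzossege]
  result: [suzossege]

2 then 1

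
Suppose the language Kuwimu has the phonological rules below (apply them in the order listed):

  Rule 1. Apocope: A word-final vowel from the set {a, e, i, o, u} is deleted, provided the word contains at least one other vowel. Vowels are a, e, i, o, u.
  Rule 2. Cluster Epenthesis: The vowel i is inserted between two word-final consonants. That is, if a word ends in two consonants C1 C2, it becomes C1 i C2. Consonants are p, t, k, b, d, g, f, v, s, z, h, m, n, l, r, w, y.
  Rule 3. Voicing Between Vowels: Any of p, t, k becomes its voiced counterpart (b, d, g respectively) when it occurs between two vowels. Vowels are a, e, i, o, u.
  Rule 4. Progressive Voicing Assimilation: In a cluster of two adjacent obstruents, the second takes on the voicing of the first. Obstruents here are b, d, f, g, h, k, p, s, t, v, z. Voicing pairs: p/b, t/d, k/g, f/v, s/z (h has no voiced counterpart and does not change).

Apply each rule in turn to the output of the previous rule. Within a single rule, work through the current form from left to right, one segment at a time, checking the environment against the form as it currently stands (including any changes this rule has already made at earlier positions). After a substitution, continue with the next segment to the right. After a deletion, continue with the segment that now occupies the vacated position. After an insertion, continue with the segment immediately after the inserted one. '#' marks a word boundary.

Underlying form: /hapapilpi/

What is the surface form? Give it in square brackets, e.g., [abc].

Rule 1 Apocope: [hapapilpi] → [hapapilp]
Rule 2 Cluster Epenthesis: [hapapilp] → [hapapilip]
Rule 3 Voicing Between Vowels: [hapapilip] → [hababilip]
Rule 4 Progressive Voicing Assimilation: no change — [hababilip]

[hababilip]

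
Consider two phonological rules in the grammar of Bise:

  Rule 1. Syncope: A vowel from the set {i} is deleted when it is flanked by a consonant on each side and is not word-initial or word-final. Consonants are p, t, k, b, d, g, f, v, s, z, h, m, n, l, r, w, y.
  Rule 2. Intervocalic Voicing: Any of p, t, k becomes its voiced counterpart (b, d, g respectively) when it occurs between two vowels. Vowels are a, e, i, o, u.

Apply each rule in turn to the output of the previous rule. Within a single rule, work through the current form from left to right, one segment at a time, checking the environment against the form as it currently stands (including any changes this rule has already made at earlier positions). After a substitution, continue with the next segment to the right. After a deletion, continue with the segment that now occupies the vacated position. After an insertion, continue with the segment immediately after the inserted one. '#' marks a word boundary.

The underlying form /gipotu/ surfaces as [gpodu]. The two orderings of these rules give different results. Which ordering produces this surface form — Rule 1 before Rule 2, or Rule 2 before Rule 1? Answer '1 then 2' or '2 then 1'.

1 then 2

Order 1 then 2:
  1 Syncope: [gipotu] → [gpotu]
  2 Intervocalic Voicing: [gpotu] → [gpodu]
  result: [gpodu]
Order 2 then 1:
  2 Intervocalic Voicing: [gipotu] → [gibodu]
  1 Syncope: [gibodu] → [gbodu]
  result: [gbodu]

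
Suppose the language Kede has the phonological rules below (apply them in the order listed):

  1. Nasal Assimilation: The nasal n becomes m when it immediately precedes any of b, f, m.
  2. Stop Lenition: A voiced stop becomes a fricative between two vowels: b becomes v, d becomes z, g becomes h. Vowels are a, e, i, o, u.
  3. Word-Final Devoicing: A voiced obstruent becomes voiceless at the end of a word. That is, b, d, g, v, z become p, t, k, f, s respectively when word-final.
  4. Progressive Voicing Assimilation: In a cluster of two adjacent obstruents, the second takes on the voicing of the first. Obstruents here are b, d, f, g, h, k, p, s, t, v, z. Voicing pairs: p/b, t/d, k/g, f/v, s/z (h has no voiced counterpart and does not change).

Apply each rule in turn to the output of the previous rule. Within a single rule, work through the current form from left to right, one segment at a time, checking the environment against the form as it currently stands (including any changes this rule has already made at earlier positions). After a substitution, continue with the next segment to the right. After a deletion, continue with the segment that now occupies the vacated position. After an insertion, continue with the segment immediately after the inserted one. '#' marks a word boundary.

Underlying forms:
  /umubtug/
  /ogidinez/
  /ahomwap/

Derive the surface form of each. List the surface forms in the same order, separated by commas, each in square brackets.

[umubduk], [ohizines], [ahomwap]

/umubtug/:
  1 Nasal Assimilation: no change — [umubtug]
  2 Stop Lenition: no change — [umubtug]
  3 Word-Final Devoicing: [umubtug] → [umubtuk]
  4 Progressive Voicing Assimilation: [umubtuk] → [umubduk]
/ogidinez/:
  1 Nasal Assimilation: no change — [ogidinez]
  2 Stop Lenition: [ogidinez] → [ohizinez]
  3 Word-Final Devoicing: [ohizinez] → [ohizines]
  4 Progressive Voicing Assimilation: no change — [ohizines]
/ahomwap/:
  1 Nasal Assimilation: no change — [ahomwap]
  2 Stop Lenition: no change — [ahomwap]
  3 Word-Final Devoicing: no change — [ahomwap]
  4 Progressive Voicing Assimilation: no change — [ahomwap]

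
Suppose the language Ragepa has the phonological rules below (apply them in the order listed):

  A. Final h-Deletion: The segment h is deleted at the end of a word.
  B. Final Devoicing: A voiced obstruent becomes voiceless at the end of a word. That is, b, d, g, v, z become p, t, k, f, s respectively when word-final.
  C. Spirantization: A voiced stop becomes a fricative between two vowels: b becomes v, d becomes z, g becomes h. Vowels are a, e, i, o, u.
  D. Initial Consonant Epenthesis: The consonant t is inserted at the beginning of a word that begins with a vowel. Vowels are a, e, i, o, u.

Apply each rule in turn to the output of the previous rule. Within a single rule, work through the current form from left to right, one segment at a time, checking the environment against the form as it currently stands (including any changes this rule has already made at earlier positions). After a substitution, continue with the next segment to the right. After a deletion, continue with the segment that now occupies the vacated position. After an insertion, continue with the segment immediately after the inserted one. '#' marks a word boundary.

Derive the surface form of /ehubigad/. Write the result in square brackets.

A Final h-Deletion: no change — [ehubigad]
B Final Devoicing: [ehubigad] → [ehubigat]
C Spirantization: [ehubigat] → [ehuvihat]
D Initial Consonant Epenthesis: [ehuvihat] → [tehuvihat]

[tehuvihat]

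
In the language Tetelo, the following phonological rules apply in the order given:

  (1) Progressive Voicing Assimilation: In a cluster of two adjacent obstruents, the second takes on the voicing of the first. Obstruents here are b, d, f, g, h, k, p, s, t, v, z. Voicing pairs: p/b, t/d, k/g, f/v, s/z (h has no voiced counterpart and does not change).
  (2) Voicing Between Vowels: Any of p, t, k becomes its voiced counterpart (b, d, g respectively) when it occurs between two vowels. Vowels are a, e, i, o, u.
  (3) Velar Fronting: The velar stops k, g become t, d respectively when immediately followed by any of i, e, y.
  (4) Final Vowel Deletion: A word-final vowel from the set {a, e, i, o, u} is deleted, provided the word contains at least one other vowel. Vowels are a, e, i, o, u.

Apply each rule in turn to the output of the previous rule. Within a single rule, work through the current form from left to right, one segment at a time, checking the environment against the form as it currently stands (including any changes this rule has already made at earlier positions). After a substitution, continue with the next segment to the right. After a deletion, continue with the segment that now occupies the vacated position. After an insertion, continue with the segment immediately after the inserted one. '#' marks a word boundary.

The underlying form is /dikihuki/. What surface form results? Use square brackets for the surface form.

[didihud]

(1) Progressive Voicing Assimilation: no change — [dikihuki]
(2) Voicing Between Vowels: [dikihuki] → [digihugi]
(3) Velar Fronting: [digihugi] → [didihudi]
(4) Final Vowel Deletion: [didihudi] → [didihud]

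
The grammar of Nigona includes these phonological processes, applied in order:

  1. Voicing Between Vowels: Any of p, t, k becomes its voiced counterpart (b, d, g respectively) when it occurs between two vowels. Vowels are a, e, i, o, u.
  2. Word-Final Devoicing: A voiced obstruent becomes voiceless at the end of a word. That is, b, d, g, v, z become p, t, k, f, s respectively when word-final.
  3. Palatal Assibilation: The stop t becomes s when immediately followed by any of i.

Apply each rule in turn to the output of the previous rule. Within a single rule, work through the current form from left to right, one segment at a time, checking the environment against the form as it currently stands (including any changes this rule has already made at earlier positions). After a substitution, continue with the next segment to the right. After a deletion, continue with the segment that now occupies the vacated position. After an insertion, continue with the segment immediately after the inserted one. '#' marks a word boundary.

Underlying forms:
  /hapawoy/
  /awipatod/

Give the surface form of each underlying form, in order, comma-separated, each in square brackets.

[habawoy], [awibadot]

/hapawoy/:
  1 Voicing Between Vowels: [hapawoy] → [habawoy]
  2 Word-Final Devoicing: no change — [habawoy]
  3 Palatal Assibilation: no change — [habawoy]
/awipatod/:
  1 Voicing Between Vowels: [awipatod] → [awibadod]
  2 Word-Final Devoicing: [awibadod] → [awibadot]
  3 Palatal Assibilation: no change — [awibadot]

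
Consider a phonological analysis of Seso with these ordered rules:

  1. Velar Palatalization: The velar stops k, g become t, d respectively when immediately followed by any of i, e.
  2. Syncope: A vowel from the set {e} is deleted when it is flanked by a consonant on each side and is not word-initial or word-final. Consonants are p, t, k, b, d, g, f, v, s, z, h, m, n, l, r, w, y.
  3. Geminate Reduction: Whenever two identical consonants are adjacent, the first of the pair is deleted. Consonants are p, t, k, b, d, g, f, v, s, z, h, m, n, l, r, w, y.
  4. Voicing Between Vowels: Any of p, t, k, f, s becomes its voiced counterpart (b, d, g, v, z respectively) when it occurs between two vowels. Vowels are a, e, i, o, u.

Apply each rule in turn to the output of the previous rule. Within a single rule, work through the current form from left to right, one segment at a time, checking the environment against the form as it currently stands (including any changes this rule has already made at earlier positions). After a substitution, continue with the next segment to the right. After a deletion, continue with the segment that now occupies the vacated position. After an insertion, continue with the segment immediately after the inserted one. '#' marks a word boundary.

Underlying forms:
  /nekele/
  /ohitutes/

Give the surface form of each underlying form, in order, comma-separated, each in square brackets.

[ntle], [ohiduts]

/nekele/:
  1 Velar Palatalization: [nekele] → [netele]
  2 Syncope: [netele] → [ntle]
  3 Geminate Reduction: no change — [ntle]
  4 Voicing Between Vowels: no change — [ntle]
/ohitutes/:
  1 Velar Palatalization: no change — [ohitutes]
  2 Syncope: [ohitutes] → [ohituts]
  3 Geminate Reduction: no change — [ohituts]
  4 Voicing Between Vowels: [ohituts] → [ohiduts]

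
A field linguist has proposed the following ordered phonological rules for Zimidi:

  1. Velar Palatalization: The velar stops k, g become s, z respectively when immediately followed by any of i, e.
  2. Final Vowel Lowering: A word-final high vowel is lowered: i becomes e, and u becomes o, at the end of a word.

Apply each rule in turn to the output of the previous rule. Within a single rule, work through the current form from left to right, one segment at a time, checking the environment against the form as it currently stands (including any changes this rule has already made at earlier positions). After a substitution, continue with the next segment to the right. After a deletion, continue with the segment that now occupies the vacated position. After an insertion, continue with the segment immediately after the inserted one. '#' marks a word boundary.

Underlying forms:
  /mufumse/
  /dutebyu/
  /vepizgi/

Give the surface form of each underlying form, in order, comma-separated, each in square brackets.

[mufumse], [dutebyo], [vepizze]

/mufumse/:
  1 Velar Palatalization: no change — [mufumse]
  2 Final Vowel Lowering: no change — [mufumse]
/dutebyu/:
  1 Velar Palatalization: no change — [dutebyu]
  2 Final Vowel Lowering: [dutebyu] → [dutebyo]
/vepizgi/:
  1 Velar Palatalization: [vepizgi] → [vepizzi]
  2 Final Vowel Lowering: [vepizzi] → [vepizze]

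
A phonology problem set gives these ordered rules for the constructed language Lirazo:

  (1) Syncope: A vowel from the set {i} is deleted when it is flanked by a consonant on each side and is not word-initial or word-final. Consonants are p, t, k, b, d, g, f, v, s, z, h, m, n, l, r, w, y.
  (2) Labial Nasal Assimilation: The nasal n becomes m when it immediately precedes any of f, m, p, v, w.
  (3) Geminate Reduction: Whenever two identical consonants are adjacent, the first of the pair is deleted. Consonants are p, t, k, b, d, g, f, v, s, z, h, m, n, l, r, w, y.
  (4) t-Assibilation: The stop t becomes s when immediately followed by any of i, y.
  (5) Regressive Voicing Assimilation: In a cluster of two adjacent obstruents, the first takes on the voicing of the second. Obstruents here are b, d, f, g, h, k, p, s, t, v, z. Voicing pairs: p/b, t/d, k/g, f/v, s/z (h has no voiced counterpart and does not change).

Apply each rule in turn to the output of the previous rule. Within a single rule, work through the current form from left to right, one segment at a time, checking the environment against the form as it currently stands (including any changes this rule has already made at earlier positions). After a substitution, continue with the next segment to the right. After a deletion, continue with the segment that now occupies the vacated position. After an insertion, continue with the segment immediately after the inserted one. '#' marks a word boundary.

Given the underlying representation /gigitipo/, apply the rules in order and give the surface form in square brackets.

[ktpo]

(1) Syncope: [gigitipo] → [ggtpo]
(2) Labial Nasal Assimilation: no change — [ggtpo]
(3) Geminate Reduction: [ggtpo] → [gtpo]
(4) t-Assibilation: no change — [gtpo]
(5) Regressive Voicing Assimilation: [gtpo] → [ktpo]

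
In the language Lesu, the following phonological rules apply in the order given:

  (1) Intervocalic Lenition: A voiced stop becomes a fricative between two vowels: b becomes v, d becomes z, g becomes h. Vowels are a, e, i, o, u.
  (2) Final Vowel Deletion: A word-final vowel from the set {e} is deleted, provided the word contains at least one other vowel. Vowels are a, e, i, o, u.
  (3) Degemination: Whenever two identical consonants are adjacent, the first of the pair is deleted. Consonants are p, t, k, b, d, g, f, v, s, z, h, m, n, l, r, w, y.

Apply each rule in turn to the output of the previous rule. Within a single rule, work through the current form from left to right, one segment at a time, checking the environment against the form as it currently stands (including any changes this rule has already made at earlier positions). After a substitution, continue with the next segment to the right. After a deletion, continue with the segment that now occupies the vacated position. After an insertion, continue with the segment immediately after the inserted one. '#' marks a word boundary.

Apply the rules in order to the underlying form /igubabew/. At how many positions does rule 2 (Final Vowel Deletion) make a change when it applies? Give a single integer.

0

(1) Intervocalic Lenition: [igubabew] → [ihuvavew]
(2) Final Vowel Deletion: no change — [ihuvavew]
(3) Degemination: no change — [ihuvavew]
Rule 2 changed 0 position(s).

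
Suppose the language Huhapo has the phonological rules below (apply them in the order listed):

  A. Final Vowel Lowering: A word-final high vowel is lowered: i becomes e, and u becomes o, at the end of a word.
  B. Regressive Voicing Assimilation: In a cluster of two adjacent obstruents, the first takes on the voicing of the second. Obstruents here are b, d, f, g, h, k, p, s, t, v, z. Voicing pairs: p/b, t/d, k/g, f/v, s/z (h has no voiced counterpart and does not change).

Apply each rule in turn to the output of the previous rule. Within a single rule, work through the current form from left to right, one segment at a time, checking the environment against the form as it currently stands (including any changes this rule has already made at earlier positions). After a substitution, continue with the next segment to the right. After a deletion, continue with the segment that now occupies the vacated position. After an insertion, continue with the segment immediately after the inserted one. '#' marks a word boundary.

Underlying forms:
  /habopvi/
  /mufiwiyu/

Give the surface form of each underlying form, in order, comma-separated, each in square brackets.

/habopvi/:
  A Final Vowel Lowering: [habopvi] → [habopve]
  B Regressive Voicing Assimilation: [habopve] → [habobve]
/mufiwiyu/:
  A Final Vowel Lowering: [mufiwiyu] → [mufiwiyo]
  B Regressive Voicing Assimilation: no change — [mufiwiyo]

[habobve], [mufiwiyo]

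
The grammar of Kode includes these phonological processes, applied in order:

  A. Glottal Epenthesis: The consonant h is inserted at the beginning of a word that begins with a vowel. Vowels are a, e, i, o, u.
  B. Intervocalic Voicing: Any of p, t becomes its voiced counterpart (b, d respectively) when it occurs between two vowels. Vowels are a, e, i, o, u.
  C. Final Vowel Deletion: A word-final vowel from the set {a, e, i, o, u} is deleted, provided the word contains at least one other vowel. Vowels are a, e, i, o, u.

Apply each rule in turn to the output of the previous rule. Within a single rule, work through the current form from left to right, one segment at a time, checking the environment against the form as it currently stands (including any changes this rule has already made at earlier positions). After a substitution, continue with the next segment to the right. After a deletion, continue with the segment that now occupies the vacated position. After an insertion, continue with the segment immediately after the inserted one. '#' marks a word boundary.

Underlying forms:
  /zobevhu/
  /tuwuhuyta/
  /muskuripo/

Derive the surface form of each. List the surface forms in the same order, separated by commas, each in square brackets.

/zobevhu/:
  A Glottal Epenthesis: no change — [zobevhu]
  B Intervocalic Voicing: no change — [zobevhu]
  C Final Vowel Deletion: [zobevhu] → [zobevh]
/tuwuhuyta/:
  A Glottal Epenthesis: no change — [tuwuhuyta]
  B Intervocalic Voicing: no change — [tuwuhuyta]
  C Final Vowel Deletion: [tuwuhuyta] → [tuwuhuyt]
/muskuripo/:
  A Glottal Epenthesis: no change — [muskuripo]
  B Intervocalic Voicing: [muskuripo] → [muskuribo]
  C Final Vowel Deletion: [muskuribo] → [muskurib]

[zobevh], [tuwuhuyt], [muskurib]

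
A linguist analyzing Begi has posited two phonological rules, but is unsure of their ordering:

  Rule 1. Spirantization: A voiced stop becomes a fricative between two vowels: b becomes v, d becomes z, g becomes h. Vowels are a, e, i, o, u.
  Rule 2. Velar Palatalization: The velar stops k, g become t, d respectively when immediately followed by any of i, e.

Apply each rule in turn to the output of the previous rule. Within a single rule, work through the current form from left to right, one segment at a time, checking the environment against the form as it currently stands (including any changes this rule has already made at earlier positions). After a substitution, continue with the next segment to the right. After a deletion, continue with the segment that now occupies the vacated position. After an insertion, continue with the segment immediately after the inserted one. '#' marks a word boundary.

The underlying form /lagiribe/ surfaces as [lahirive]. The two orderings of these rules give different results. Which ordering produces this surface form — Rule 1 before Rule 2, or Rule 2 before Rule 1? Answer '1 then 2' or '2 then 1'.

Order 1 then 2:
  1 Spirantization: [lagiribe] → [lahirive]
  2 Velar Palatalization: no change — [lahirive]
  result: [lahirive]
Order 2 then 1:
  2 Velar Palatalization: [lagiribe] → [ladiribe]
  1 Spirantization: [ladiribe] → [lazirive]
  result: [lazirive]

1 then 2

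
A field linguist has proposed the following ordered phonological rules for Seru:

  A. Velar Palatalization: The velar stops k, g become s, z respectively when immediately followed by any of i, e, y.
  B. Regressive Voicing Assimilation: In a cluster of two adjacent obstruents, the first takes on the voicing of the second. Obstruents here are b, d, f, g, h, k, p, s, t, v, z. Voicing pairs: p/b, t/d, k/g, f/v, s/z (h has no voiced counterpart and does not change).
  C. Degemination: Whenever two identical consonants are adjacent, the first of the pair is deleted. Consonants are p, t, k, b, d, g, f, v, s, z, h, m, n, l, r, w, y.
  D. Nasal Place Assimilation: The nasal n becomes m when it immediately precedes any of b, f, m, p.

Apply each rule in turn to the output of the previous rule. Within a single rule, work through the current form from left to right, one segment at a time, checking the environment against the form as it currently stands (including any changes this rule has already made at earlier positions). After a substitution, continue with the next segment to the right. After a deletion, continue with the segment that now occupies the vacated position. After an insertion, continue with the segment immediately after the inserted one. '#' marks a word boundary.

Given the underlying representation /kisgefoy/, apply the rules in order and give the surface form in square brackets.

[sizefoy]

A Velar Palatalization: [kisgefoy] → [siszefoy]
B Regressive Voicing Assimilation: [siszefoy] → [sizzefoy]
C Degemination: [sizzefoy] → [sizefoy]
D Nasal Place Assimilation: no change — [sizefoy]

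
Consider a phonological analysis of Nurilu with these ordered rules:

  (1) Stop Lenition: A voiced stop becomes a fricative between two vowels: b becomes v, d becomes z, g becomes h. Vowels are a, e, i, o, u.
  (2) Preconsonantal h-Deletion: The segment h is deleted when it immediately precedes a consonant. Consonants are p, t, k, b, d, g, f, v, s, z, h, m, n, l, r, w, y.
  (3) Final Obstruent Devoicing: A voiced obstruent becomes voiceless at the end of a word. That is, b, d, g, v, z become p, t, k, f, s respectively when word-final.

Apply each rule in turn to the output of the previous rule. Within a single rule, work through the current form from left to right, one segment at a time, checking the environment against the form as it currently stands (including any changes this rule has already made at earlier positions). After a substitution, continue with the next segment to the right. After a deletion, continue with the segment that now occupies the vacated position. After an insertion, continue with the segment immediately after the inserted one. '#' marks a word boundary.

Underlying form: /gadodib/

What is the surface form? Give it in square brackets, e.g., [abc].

(1) Stop Lenition: [gadodib] → [gazozib]
(2) Preconsonantal h-Deletion: no change — [gazozib]
(3) Final Obstruent Devoicing: [gazozib] → [gazozip]

[gazozip]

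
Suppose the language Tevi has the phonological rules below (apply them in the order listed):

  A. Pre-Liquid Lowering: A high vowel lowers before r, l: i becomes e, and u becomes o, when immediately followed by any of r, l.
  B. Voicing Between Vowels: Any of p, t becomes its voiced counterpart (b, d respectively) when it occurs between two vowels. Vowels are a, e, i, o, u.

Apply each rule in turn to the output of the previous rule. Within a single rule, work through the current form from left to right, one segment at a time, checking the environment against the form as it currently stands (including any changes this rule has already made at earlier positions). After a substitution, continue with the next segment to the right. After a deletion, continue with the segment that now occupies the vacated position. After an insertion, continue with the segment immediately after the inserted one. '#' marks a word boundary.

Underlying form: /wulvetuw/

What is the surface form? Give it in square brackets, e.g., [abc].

A Pre-Liquid Lowering: [wulvetuw] → [wolvetuw]
B Voicing Between Vowels: [wolvetuw] → [wolveduw]

[wolveduw]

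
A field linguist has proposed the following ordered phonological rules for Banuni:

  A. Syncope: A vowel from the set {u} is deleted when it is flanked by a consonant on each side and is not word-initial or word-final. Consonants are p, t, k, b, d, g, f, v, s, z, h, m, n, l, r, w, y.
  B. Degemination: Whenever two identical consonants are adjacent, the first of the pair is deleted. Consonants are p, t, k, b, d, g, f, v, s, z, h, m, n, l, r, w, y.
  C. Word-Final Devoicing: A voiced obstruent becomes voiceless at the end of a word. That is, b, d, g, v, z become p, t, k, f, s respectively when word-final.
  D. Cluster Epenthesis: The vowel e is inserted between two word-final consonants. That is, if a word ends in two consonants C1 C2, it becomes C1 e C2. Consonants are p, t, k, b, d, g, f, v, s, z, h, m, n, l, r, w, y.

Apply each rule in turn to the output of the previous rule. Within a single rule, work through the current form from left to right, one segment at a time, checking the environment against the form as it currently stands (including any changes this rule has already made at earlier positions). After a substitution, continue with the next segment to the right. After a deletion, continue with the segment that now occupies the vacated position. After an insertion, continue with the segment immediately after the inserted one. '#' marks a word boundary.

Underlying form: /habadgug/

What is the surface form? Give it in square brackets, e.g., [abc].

A Syncope: [habadgug] → [habadgg]
B Degemination: [habadgg] → [habadg]
C Word-Final Devoicing: [habadg] → [habadk]
D Cluster Epenthesis: [habadk] → [habadek]

[habadek]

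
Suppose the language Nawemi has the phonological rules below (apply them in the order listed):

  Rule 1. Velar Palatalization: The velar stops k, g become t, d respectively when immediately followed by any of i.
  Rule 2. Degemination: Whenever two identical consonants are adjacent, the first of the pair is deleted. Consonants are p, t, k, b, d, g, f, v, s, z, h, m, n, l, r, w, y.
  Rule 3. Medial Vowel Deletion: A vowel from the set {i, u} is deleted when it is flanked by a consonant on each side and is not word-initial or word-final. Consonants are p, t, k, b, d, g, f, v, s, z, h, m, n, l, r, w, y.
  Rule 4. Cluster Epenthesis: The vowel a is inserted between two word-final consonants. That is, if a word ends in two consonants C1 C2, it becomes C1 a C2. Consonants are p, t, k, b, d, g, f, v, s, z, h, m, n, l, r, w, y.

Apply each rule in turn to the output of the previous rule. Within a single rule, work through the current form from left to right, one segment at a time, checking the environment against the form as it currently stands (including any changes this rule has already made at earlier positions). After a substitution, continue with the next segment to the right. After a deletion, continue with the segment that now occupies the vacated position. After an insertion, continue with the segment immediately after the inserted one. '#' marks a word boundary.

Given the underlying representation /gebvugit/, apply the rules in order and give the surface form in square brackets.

Rule 1 Velar Palatalization: [gebvugit] → [gebvudit]
Rule 2 Degemination: no change — [gebvudit]
Rule 3 Medial Vowel Deletion: [gebvudit] → [gebvdt]
Rule 4 Cluster Epenthesis: [gebvdt] → [gebvdat]

[gebvdat]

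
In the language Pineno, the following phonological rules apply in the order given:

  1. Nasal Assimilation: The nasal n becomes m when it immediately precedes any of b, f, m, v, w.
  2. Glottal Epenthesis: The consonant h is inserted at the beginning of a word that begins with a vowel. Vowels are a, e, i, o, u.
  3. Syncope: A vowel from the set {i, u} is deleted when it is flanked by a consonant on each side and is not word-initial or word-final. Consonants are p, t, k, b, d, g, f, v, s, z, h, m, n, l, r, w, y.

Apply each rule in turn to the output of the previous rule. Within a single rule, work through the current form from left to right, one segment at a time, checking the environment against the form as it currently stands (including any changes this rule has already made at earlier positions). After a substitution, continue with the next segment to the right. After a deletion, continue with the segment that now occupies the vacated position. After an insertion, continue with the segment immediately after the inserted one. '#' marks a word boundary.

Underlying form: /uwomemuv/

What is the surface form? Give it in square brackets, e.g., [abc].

[hwomemv]

1 Nasal Assimilation: no change — [uwomemuv]
2 Glottal Epenthesis: [uwomemuv] → [huwomemuv]
3 Syncope: [huwomemuv] → [hwomemv]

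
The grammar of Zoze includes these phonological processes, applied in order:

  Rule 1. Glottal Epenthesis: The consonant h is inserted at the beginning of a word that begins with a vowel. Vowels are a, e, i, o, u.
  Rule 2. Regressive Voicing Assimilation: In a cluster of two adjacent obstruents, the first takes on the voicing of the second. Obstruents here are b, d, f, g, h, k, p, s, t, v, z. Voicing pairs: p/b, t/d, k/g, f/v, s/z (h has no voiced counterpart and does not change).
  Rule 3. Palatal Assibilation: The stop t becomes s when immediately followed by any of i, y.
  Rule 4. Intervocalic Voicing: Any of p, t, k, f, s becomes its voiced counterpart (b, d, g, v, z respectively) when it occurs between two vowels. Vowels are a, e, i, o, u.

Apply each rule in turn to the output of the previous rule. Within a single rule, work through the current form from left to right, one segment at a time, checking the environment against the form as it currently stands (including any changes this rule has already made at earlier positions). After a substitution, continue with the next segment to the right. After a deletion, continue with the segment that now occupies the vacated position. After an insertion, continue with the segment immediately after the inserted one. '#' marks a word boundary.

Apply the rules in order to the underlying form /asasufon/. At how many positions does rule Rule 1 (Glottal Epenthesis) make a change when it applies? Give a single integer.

Rule 1 Glottal Epenthesis: [asasufon] → [hasasufon]
Rule 2 Regressive Voicing Assimilation: no change — [hasasufon]
Rule 3 Palatal Assibilation: no change — [hasasufon]
Rule 4 Intervocalic Voicing: [hasasufon] → [hazazuvon]
Rule Rule 1 changed 1 position(s).

1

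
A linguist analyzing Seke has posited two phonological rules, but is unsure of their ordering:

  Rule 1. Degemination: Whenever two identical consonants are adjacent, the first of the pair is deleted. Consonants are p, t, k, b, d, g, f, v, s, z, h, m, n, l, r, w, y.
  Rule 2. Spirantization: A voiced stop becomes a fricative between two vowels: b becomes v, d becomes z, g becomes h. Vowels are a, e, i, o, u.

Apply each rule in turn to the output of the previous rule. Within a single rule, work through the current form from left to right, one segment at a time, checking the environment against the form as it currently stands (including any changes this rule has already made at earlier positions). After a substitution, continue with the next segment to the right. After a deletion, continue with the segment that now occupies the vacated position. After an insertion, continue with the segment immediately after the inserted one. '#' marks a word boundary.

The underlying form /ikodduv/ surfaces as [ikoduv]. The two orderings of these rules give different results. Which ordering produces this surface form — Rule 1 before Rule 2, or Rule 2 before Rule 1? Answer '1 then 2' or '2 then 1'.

2 then 1

Order 1 then 2:
  1 Degemination: [ikodduv] → [ikoduv]
  2 Spirantization: [ikoduv] → [ikozuv]
  result: [ikozuv]
Order 2 then 1:
  2 Spirantization: no change — [ikodduv]
  1 Degemination: [ikodduv] → [ikoduv]
  result: [ikoduv]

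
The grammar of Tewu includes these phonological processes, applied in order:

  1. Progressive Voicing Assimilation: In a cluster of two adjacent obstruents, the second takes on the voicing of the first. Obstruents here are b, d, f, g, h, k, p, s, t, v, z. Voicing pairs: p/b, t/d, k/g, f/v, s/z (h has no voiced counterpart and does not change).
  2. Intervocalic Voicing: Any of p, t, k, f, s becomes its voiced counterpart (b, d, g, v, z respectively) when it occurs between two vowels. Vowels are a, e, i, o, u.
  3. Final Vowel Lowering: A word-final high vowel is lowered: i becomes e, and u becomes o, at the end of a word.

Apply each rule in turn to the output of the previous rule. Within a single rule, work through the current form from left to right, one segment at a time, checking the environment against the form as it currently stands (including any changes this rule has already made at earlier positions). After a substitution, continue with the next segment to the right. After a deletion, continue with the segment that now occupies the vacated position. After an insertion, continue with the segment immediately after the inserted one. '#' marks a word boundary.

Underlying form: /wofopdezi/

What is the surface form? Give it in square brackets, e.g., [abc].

1 Progressive Voicing Assimilation: [wofopdezi] → [wofoptezi]
2 Intervocalic Voicing: [wofoptezi] → [wovoptezi]
3 Final Vowel Lowering: [wovoptezi] → [wovopteze]

[wovopteze]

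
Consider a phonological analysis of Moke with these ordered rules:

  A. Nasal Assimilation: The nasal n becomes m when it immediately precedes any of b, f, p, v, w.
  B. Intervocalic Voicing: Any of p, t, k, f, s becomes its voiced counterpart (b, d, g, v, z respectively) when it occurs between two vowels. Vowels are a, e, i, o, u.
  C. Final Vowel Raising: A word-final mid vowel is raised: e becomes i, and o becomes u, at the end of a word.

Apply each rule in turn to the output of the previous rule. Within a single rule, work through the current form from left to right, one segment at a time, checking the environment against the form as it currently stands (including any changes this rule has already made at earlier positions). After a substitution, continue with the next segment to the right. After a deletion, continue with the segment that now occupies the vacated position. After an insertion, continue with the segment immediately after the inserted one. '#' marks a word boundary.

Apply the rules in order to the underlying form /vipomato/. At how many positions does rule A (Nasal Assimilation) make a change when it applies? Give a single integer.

0

A Nasal Assimilation: no change — [vipomato]
B Intervocalic Voicing: [vipomato] → [vibomado]
C Final Vowel Raising: [vibomado] → [vibomadu]
Rule A changed 0 position(s).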